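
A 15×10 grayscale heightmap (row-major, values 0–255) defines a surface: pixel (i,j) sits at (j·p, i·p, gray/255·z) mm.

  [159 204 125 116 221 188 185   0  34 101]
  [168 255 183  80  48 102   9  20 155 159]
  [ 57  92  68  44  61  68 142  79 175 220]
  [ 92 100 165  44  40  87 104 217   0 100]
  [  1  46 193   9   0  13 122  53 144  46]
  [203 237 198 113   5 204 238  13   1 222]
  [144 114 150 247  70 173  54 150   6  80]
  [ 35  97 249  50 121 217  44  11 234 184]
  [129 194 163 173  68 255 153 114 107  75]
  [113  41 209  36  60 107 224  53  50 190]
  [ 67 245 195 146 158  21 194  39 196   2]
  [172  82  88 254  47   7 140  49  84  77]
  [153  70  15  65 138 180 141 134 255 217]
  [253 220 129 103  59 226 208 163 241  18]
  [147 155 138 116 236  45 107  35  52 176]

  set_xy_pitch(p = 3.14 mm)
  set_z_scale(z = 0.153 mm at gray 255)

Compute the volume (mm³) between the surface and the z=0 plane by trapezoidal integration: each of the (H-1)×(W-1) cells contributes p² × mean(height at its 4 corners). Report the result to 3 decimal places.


height_mm = gray/255 × 0.153; cell vol = 3.14² × mean(4 corners)
unit = 3.14² × 0.153 / (4×255) = 0.00147894 mm³ per gray-sum
row 0: Σ corner-gray over 9 cells = 4437  → 6.5621
row 1: Σ corner-gray over 9 cells = 3766  → 5.5697
row 2: Σ corner-gray over 9 cells = 3441  → 5.0890
row 3: Σ corner-gray over 9 cells = 2913  → 4.3082
row 4: Σ corner-gray over 9 cells = 3650  → 5.3981
row 5: Σ corner-gray over 9 cells = 4595  → 6.7957
row 6: Σ corner-gray over 9 cells = 4417  → 6.5325
row 7: Σ corner-gray over 9 cells = 4923  → 7.2808
row 8: Σ corner-gray over 9 cells = 4521  → 6.6863
row 9: Σ corner-gray over 9 cells = 4320  → 6.3890
row 10: Σ corner-gray over 9 cells = 4208  → 6.2234
row 11: Σ corner-gray over 9 cells = 4117  → 6.0888
row 12: Σ corner-gray over 9 cells = 5335  → 7.8901
row 13: Σ corner-gray over 9 cells = 5060  → 7.4834
Σ rows: total corner-gray = 59703  → 88.2972 mm³

88.297


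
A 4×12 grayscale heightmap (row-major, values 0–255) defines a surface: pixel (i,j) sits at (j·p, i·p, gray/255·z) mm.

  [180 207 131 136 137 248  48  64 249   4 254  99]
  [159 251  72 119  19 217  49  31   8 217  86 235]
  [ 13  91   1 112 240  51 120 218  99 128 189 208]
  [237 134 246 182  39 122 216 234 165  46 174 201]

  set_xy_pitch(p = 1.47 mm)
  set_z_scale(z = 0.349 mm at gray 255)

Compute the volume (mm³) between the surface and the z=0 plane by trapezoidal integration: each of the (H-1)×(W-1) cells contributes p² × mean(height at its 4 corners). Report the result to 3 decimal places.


12.784

height_mm = gray/255 × 0.349; cell vol = 1.47² × mean(4 corners)
unit = 1.47² × 0.349 / (4×255) = 0.000739367 mm³ per gray-sum
row 0: Σ corner-gray over 11 cells = 5767  → 4.2639
row 1: Σ corner-gray over 11 cells = 5251  → 3.8824
row 2: Σ corner-gray over 11 cells = 6273  → 4.6380
Σ rows: total corner-gray = 17291  → 12.7844 mm³


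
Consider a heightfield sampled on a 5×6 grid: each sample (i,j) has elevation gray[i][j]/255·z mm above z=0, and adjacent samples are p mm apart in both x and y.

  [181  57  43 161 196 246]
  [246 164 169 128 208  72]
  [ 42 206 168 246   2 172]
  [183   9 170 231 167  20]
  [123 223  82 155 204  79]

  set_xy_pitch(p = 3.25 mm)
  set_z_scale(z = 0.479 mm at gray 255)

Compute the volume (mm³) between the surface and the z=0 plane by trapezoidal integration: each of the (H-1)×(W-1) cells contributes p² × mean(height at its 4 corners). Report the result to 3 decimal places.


height_mm = gray/255 × 0.479; cell vol = 3.25² × mean(4 corners)
unit = 3.25² × 0.479 / (4×255) = 0.00496023 mm³ per gray-sum
row 0: Σ corner-gray over 5 cells = 2997  → 14.8658
row 1: Σ corner-gray over 5 cells = 3114  → 15.4462
row 2: Σ corner-gray over 5 cells = 2815  → 13.9631
row 3: Σ corner-gray over 5 cells = 2887  → 14.3202
Σ rows: total corner-gray = 11813  → 58.5952 mm³

58.595


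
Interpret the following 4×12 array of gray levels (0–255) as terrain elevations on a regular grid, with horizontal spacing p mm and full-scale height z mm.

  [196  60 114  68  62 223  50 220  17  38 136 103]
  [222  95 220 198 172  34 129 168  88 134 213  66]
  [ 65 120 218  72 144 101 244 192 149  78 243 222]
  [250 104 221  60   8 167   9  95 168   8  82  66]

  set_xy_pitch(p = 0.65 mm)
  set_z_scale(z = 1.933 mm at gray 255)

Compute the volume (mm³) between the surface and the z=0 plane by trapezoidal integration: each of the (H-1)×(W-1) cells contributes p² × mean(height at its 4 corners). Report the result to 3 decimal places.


height_mm = gray/255 × 1.933; cell vol = 0.65² × mean(4 corners)
unit = 0.65² × 1.933 / (4×255) = 0.000800679 mm³ per gray-sum
row 0: Σ corner-gray over 11 cells = 5465  → 4.3757
row 1: Σ corner-gray over 11 cells = 6599  → 5.2837
row 2: Σ corner-gray over 11 cells = 5569  → 4.4590
Σ rows: total corner-gray = 17633  → 14.1184 mm³

14.118


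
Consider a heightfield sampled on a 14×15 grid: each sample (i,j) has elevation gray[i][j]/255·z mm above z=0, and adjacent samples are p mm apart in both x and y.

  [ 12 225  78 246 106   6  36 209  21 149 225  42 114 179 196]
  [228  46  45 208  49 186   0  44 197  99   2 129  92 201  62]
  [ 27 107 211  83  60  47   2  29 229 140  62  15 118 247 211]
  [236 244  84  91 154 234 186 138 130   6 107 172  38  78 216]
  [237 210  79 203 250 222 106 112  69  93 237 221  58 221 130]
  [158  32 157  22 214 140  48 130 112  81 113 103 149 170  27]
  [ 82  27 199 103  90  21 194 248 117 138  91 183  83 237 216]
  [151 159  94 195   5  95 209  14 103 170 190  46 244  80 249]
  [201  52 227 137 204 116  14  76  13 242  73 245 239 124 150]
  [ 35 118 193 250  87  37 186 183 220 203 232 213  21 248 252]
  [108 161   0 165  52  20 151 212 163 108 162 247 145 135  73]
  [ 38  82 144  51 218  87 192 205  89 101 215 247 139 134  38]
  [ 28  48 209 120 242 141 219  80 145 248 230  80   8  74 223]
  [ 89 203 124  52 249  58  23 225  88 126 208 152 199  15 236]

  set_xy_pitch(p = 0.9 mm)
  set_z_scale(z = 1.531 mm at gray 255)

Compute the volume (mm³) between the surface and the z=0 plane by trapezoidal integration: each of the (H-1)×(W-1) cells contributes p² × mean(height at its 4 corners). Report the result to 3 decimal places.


height_mm = gray/255 × 1.531; cell vol = 0.9² × mean(4 corners)
unit = 0.9² × 1.531 / (4×255) = 0.00121579 mm³ per gray-sum
row 0: Σ corner-gray over 14 cells = 6366  → 7.7397
row 1: Σ corner-gray over 14 cells = 5824  → 7.0808
row 2: Σ corner-gray over 14 cells = 6714  → 8.1628
row 3: Σ corner-gray over 14 cells = 8305  → 10.0972
row 4: Σ corner-gray over 14 cells = 7656  → 9.3081
row 5: Σ corner-gray over 14 cells = 6887  → 8.3732
row 6: Σ corner-gray over 14 cells = 7368  → 8.9580
row 7: Σ corner-gray over 14 cells = 7483  → 9.0978
row 8: Σ corner-gray over 14 cells = 8544  → 10.3877
row 9: Σ corner-gray over 14 cells = 8292  → 10.0814
row 10: Σ corner-gray over 14 cells = 7507  → 9.1270
row 11: Σ corner-gray over 14 cells = 7823  → 9.5112
row 12: Σ corner-gray over 14 cells = 7708  → 9.3713
Σ rows: total corner-gray = 96477  → 117.2962 mm³

117.296


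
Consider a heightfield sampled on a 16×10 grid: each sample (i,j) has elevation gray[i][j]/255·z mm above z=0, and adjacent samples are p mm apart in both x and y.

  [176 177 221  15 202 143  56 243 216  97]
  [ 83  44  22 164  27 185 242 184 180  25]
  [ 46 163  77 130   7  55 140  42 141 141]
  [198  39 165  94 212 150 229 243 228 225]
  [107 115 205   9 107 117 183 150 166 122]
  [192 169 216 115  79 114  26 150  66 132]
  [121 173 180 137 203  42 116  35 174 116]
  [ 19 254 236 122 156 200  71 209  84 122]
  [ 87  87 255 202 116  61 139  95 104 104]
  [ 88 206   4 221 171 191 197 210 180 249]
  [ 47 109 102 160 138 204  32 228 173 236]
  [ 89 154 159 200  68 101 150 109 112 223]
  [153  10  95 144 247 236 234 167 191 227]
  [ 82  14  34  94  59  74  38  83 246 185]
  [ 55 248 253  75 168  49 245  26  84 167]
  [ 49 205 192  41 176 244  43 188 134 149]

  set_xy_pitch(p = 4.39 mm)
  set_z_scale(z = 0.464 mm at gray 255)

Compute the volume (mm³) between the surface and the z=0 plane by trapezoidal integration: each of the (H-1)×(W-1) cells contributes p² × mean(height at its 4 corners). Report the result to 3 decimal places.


648.059

height_mm = gray/255 × 0.464; cell vol = 4.39² × mean(4 corners)
unit = 4.39² × 0.464 / (4×255) = 0.00876692 mm³ per gray-sum
row 0: Σ corner-gray over 9 cells = 5023  → 44.0362
row 1: Σ corner-gray over 9 cells = 3901  → 34.1997
row 2: Σ corner-gray over 9 cells = 4840  → 42.4319
row 3: Σ corner-gray over 9 cells = 5476  → 48.0076
row 4: Σ corner-gray over 9 cells = 4527  → 39.6878
row 5: Σ corner-gray over 9 cells = 4551  → 39.8982
row 6: Σ corner-gray over 9 cells = 5162  → 45.2548
row 7: Σ corner-gray over 9 cells = 5114  → 44.8340
row 8: Σ corner-gray over 9 cells = 5406  → 47.3939
row 9: Σ corner-gray over 9 cells = 5672  → 49.7259
row 10: Σ corner-gray over 9 cells = 4993  → 43.7732
row 11: Σ corner-gray over 9 cells = 5446  → 47.7446
row 12: Σ corner-gray over 9 cells = 4579  → 40.1437
row 13: Σ corner-gray over 9 cells = 4069  → 35.6726
row 14: Σ corner-gray over 9 cells = 5162  → 45.2548
Σ rows: total corner-gray = 73921  → 648.0592 mm³


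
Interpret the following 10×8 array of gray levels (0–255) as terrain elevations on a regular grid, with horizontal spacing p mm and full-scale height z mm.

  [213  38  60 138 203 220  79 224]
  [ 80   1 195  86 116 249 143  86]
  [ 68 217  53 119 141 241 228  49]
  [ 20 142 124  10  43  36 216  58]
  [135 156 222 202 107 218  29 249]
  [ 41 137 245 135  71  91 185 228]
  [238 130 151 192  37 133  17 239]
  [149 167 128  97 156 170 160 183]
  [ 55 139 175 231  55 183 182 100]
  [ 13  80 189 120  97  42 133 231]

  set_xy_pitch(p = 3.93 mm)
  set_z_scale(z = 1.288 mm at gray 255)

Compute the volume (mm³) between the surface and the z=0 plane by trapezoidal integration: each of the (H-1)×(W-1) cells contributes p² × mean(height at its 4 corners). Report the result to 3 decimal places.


height_mm = gray/255 × 1.288; cell vol = 3.93² × mean(4 corners)
unit = 3.93² × 1.288 / (4×255) = 0.019503 mm³ per gray-sum
row 0: Σ corner-gray over 7 cells = 3659  → 71.3614
row 1: Σ corner-gray over 7 cells = 3861  → 75.3010
row 2: Σ corner-gray over 7 cells = 3335  → 65.0424
row 3: Σ corner-gray over 7 cells = 3472  → 67.7143
row 4: Σ corner-gray over 7 cells = 4249  → 82.8681
row 5: Σ corner-gray over 7 cells = 3794  → 73.9943
row 6: Σ corner-gray over 7 cells = 3885  → 75.7690
row 7: Σ corner-gray over 7 cells = 4173  → 81.3859
row 8: Σ corner-gray over 7 cells = 3651  → 71.2053
Σ rows: total corner-gray = 34079  → 664.6418 mm³

664.642


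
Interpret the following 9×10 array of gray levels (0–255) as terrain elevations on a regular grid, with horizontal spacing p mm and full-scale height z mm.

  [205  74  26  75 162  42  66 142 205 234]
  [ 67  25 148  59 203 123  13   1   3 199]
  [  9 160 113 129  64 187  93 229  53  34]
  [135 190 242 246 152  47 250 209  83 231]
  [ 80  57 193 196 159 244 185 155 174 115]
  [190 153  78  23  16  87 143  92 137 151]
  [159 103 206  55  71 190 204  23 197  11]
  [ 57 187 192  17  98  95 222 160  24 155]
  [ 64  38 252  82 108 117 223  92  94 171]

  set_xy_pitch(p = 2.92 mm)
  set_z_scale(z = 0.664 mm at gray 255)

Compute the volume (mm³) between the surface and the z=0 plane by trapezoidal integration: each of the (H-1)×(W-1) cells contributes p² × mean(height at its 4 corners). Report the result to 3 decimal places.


200.307

height_mm = gray/255 × 0.664; cell vol = 2.92² × mean(4 corners)
unit = 2.92² × 0.664 / (4×255) = 0.00555052 mm³ per gray-sum
row 0: Σ corner-gray over 9 cells = 3439  → 19.0882
row 1: Σ corner-gray over 9 cells = 3515  → 19.5101
row 2: Σ corner-gray over 9 cells = 5303  → 29.4344
row 3: Σ corner-gray over 9 cells = 6125  → 33.9969
row 4: Σ corner-gray over 9 cells = 4720  → 26.1985
row 5: Σ corner-gray over 9 cells = 4067  → 22.5740
row 6: Σ corner-gray over 9 cells = 4470  → 24.8108
row 7: Σ corner-gray over 9 cells = 4449  → 24.6943
Σ rows: total corner-gray = 36088  → 200.3071 mm³


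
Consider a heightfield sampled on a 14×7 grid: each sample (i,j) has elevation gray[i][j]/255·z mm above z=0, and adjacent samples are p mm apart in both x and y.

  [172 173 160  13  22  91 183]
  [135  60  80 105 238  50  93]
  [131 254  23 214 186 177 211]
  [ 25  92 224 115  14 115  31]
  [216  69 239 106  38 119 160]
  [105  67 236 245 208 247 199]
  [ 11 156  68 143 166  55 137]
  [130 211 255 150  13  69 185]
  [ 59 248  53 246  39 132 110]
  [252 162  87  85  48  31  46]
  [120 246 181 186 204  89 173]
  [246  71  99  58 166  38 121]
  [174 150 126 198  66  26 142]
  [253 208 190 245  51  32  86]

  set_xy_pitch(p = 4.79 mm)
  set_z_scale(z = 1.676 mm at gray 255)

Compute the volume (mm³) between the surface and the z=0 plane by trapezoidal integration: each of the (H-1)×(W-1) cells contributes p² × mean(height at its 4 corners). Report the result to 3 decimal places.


height_mm = gray/255 × 1.676; cell vol = 4.79² × mean(4 corners)
unit = 4.79² × 1.676 / (4×255) = 0.0377003 mm³ per gray-sum
row 0: Σ corner-gray over 6 cells = 2567  → 96.7767
row 1: Σ corner-gray over 6 cells = 3344  → 126.0698
row 2: Σ corner-gray over 6 cells = 3226  → 121.6212
row 3: Σ corner-gray over 6 cells = 2694  → 101.5646
row 4: Σ corner-gray over 6 cells = 3828  → 144.3168
row 5: Σ corner-gray over 6 cells = 3634  → 137.0029
row 6: Σ corner-gray over 6 cells = 3035  → 114.4204
row 7: Σ corner-gray over 6 cells = 3316  → 125.0142
row 8: Σ corner-gray over 6 cells = 2729  → 102.8841
row 9: Σ corner-gray over 6 cells = 3229  → 121.7343
row 10: Σ corner-gray over 6 cells = 3336  → 125.7682
row 11: Σ corner-gray over 6 cells = 2679  → 100.9991
row 12: Σ corner-gray over 6 cells = 3239  → 122.1113
Σ rows: total corner-gray = 40856  → 1540.2837 mm³

1540.284


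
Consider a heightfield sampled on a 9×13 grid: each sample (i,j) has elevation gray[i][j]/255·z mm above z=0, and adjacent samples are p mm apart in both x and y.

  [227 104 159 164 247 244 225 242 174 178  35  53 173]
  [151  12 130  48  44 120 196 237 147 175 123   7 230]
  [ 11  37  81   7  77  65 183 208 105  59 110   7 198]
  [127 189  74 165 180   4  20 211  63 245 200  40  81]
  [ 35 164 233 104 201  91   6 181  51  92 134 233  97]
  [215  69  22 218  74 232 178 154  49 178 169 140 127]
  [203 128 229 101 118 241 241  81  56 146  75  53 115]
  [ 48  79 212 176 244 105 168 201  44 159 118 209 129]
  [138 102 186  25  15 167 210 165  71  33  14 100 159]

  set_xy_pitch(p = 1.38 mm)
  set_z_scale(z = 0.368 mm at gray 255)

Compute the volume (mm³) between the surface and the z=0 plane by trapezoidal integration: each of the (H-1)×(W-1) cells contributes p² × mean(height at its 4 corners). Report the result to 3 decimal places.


33.640

height_mm = gray/255 × 0.368; cell vol = 1.38² × mean(4 corners)
unit = 1.38² × 0.368 / (4×255) = 0.000687078 mm³ per gray-sum
row 0: Σ corner-gray over 12 cells = 6909  → 4.7470
row 1: Σ corner-gray over 12 cells = 4946  → 3.3983
row 2: Σ corner-gray over 12 cells = 5077  → 3.4883
row 3: Σ corner-gray over 12 cells = 6102  → 4.1925
row 4: Σ corner-gray over 12 cells = 6420  → 4.4110
row 5: Σ corner-gray over 12 cells = 6564  → 4.5100
row 6: Σ corner-gray over 12 cells = 6863  → 4.7154
row 7: Σ corner-gray over 12 cells = 6080  → 4.1774
Σ rows: total corner-gray = 48961  → 33.6400 mm³


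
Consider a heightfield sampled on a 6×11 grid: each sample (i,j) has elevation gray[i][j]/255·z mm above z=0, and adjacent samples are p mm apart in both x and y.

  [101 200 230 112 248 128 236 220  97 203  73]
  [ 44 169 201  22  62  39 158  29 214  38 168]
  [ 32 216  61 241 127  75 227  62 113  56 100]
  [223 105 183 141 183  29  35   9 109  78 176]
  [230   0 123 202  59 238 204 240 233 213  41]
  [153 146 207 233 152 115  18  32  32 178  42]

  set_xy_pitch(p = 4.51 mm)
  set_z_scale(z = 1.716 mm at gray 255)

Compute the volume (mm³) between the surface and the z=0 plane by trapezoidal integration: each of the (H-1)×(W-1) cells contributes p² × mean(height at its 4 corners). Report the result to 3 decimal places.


887.886

height_mm = gray/255 × 1.716; cell vol = 4.51² × mean(4 corners)
unit = 4.51² × 1.716 / (4×255) = 0.0342192 mm³ per gray-sum
row 0: Σ corner-gray over 10 cells = 5598  → 191.5592
row 1: Σ corner-gray over 10 cells = 4564  → 156.1766
row 2: Σ corner-gray over 10 cells = 4631  → 158.4692
row 3: Σ corner-gray over 10 cells = 5438  → 186.0842
row 4: Σ corner-gray over 10 cells = 5716  → 195.5971
Σ rows: total corner-gray = 25947  → 887.8863 mm³


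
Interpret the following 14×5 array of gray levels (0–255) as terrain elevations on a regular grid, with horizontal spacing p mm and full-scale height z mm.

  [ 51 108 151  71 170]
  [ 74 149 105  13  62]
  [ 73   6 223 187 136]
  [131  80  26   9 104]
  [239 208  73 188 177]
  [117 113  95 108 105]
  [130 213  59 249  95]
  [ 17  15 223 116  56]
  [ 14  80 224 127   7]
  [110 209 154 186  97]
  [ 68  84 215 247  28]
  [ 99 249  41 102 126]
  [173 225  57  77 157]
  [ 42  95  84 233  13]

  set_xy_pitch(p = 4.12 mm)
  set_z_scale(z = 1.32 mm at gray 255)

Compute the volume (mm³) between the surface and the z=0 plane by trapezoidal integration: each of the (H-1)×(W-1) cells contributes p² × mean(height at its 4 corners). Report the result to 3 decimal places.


height_mm = gray/255 × 1.32; cell vol = 4.12² × mean(4 corners)
unit = 4.12² × 1.32 / (4×255) = 0.0219669 mm³ per gray-sum
row 0: Σ corner-gray over 4 cells = 1551  → 34.0706
row 1: Σ corner-gray over 4 cells = 1711  → 37.5853
row 2: Σ corner-gray over 4 cells = 1506  → 33.0821
row 3: Σ corner-gray over 4 cells = 1819  → 39.9577
row 4: Σ corner-gray over 4 cells = 2208  → 48.5029
row 5: Σ corner-gray over 4 cells = 2121  → 46.5917
row 6: Σ corner-gray over 4 cells = 2048  → 44.9882
row 7: Σ corner-gray over 4 cells = 1664  → 36.5529
row 8: Σ corner-gray over 4 cells = 2188  → 48.0635
row 9: Σ corner-gray over 4 cells = 2493  → 54.7634
row 10: Σ corner-gray over 4 cells = 2197  → 48.2612
row 11: Σ corner-gray over 4 cells = 2057  → 45.1859
row 12: Σ corner-gray over 4 cells = 1927  → 42.3302
Σ rows: total corner-gray = 25490  → 559.9355 mm³

559.936


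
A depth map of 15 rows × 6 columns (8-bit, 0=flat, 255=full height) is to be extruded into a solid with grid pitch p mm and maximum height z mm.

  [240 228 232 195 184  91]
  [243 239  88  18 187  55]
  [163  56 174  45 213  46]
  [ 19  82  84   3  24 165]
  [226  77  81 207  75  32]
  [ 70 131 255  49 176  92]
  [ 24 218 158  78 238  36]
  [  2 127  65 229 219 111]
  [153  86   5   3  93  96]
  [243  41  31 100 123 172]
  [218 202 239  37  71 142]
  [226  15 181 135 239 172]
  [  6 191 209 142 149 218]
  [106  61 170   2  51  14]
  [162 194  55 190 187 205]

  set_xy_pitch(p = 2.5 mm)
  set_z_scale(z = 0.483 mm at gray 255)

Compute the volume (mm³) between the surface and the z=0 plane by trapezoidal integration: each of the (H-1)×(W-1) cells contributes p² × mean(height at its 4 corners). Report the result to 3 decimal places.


101.856

height_mm = gray/255 × 0.483; cell vol = 2.5² × mean(4 corners)
unit = 2.5² × 0.483 / (4×255) = 0.00295956 mm³ per gray-sum
row 0: Σ corner-gray over 5 cells = 3371  → 9.9767
row 1: Σ corner-gray over 5 cells = 2547  → 7.5380
row 2: Σ corner-gray over 5 cells = 1755  → 5.1940
row 3: Σ corner-gray over 5 cells = 1708  → 5.0549
row 4: Σ corner-gray over 5 cells = 2522  → 7.4640
row 5: Σ corner-gray over 5 cells = 2828  → 8.3696
row 6: Σ corner-gray over 5 cells = 2837  → 8.3963
row 7: Σ corner-gray over 5 cells = 2016  → 5.9665
row 8: Σ corner-gray over 5 cells = 1628  → 4.8182
row 9: Σ corner-gray over 5 cells = 2463  → 7.2894
row 10: Σ corner-gray over 5 cells = 2996  → 8.8668
row 11: Σ corner-gray over 5 cells = 3144  → 9.3049
row 12: Σ corner-gray over 5 cells = 2294  → 6.7892
row 13: Σ corner-gray over 5 cells = 2307  → 6.8277
Σ rows: total corner-gray = 34416  → 101.8562 mm³


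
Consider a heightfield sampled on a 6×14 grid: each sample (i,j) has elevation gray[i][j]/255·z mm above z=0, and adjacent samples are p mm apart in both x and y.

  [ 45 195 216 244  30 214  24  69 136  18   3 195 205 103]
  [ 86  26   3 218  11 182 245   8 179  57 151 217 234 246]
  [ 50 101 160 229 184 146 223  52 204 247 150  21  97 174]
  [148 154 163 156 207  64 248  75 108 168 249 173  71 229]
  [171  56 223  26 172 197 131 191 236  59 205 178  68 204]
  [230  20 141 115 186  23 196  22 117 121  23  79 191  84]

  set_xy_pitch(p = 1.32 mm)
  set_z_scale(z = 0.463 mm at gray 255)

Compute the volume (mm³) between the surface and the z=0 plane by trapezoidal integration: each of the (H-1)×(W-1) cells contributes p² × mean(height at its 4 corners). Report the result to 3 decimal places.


height_mm = gray/255 × 0.463; cell vol = 1.32² × mean(4 corners)
unit = 1.32² × 0.463 / (4×255) = 0.000790913 mm³ per gray-sum
row 0: Σ corner-gray over 13 cells = 6640  → 5.2517
row 1: Σ corner-gray over 13 cells = 7246  → 5.7310
row 2: Σ corner-gray over 13 cells = 7901  → 6.2490
row 3: Σ corner-gray over 13 cells = 7908  → 6.2545
row 4: Σ corner-gray over 13 cells = 6641  → 5.2525
Σ rows: total corner-gray = 36336  → 28.7386 mm³

28.739


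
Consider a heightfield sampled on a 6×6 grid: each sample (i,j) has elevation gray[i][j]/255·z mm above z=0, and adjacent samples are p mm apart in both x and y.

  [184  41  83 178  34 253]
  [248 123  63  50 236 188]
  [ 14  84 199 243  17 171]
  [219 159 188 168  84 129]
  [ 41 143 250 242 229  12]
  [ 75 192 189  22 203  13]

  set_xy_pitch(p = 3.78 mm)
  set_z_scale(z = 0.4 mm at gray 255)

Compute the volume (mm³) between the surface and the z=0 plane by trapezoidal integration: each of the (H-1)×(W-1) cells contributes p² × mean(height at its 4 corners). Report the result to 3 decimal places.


80.491

height_mm = gray/255 × 0.4; cell vol = 3.78² × mean(4 corners)
unit = 3.78² × 0.4 / (4×255) = 0.00560329 mm³ per gray-sum
row 0: Σ corner-gray over 5 cells = 2489  → 13.9466
row 1: Σ corner-gray over 5 cells = 2651  → 14.8543
row 2: Σ corner-gray over 5 cells = 2817  → 15.7845
row 3: Σ corner-gray over 5 cells = 3327  → 18.6422
row 4: Σ corner-gray over 5 cells = 3081  → 17.2637
Σ rows: total corner-gray = 14365  → 80.4913 mm³


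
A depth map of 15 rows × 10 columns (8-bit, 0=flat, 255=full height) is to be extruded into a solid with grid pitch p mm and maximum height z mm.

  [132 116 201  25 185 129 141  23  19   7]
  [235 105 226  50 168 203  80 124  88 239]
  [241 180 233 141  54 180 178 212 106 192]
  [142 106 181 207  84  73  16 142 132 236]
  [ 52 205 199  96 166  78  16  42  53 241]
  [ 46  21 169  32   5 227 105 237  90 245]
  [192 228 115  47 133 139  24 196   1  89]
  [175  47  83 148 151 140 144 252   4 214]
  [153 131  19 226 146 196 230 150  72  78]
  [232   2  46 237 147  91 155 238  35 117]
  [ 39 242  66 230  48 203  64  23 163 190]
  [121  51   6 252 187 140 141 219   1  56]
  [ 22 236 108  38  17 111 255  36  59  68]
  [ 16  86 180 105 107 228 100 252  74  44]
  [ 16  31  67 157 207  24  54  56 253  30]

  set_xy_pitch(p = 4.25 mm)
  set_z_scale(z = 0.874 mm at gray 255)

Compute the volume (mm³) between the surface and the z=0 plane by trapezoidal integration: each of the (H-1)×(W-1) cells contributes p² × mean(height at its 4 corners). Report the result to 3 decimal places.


height_mm = gray/255 × 0.874; cell vol = 4.25² × mean(4 corners)
unit = 4.25² × 0.874 / (4×255) = 0.0154771 mm³ per gray-sum
row 0: Σ corner-gray over 9 cells = 4379  → 67.7741
row 1: Σ corner-gray over 9 cells = 5563  → 86.0990
row 2: Σ corner-gray over 9 cells = 5261  → 81.4249
row 3: Σ corner-gray over 9 cells = 4263  → 65.9788
row 4: Σ corner-gray over 9 cells = 4066  → 62.9298
row 5: Σ corner-gray over 9 cells = 4110  → 63.6108
row 6: Σ corner-gray over 9 cells = 4374  → 67.6968
row 7: Σ corner-gray over 9 cells = 4898  → 75.8068
row 8: Σ corner-gray over 9 cells = 4822  → 74.6305
row 9: Σ corner-gray over 9 cells = 4558  → 70.5445
row 10: Σ corner-gray over 9 cells = 4478  → 69.3064
row 11: Σ corner-gray over 9 cells = 3981  → 61.6143
row 12: Σ corner-gray over 9 cells = 4134  → 63.9823
row 13: Σ corner-gray over 9 cells = 4068  → 62.9608
Σ rows: total corner-gray = 62955  → 974.3598 mm³

974.360


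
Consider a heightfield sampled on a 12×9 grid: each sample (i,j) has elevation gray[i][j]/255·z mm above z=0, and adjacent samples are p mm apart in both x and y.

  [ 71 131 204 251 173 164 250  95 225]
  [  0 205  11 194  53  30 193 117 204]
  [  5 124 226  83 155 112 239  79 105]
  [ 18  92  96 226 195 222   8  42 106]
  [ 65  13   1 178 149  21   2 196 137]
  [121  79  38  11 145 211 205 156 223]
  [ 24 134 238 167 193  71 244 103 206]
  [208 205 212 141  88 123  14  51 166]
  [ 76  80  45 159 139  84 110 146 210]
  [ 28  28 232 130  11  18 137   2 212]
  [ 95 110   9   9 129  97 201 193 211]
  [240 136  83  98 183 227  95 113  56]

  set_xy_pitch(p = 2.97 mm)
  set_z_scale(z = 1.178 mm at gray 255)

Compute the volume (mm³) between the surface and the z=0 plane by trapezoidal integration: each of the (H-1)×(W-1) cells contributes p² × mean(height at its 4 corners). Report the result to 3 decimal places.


432.735

height_mm = gray/255 × 1.178; cell vol = 2.97² × mean(4 corners)
unit = 2.97² × 1.178 / (4×255) = 0.0101873 mm³ per gray-sum
row 0: Σ corner-gray over 8 cells = 4642  → 47.2893
row 1: Σ corner-gray over 8 cells = 3956  → 40.3009
row 2: Σ corner-gray over 8 cells = 4032  → 41.0751
row 3: Σ corner-gray over 8 cells = 3208  → 32.6808
row 4: Σ corner-gray over 8 cells = 3356  → 34.1885
row 5: Σ corner-gray over 8 cells = 4564  → 46.4947
row 6: Σ corner-gray over 8 cells = 4572  → 46.5762
row 7: Σ corner-gray over 8 cells = 3854  → 39.2618
row 8: Σ corner-gray over 8 cells = 3168  → 32.2733
row 9: Σ corner-gray over 8 cells = 3158  → 32.1714
row 10: Σ corner-gray over 8 cells = 3968  → 40.4231
Σ rows: total corner-gray = 42478  → 432.7351 mm³


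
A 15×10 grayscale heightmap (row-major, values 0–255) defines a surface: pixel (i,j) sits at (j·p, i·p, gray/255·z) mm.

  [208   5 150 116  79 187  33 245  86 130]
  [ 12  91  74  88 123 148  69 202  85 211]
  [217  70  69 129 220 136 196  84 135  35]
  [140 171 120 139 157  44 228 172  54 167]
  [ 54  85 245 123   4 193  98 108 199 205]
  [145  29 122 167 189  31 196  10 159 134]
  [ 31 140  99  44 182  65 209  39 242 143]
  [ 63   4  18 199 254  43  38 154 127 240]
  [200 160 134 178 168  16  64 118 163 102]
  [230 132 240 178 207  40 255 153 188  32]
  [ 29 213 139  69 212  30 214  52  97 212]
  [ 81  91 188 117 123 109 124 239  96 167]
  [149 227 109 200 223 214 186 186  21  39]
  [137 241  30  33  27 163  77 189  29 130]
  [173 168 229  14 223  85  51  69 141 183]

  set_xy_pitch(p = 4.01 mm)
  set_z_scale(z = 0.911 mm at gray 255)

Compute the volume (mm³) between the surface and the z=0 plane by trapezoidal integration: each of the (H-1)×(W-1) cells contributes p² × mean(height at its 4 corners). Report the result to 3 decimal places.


height_mm = gray/255 × 0.911; cell vol = 4.01² × mean(4 corners)
unit = 4.01² × 0.911 / (4×255) = 0.0143617 mm³ per gray-sum
row 0: Σ corner-gray over 9 cells = 4123  → 59.2134
row 1: Σ corner-gray over 9 cells = 4313  → 61.9422
row 2: Σ corner-gray over 9 cells = 4807  → 69.0369
row 3: Σ corner-gray over 9 cells = 4846  → 69.5970
row 4: Σ corner-gray over 9 cells = 4454  → 63.9672
row 5: Σ corner-gray over 9 cells = 4299  → 61.7411
row 6: Σ corner-gray over 9 cells = 4191  → 60.1900
row 7: Σ corner-gray over 9 cells = 4281  → 61.4826
row 8: Σ corner-gray over 9 cells = 5352  → 76.8640
row 9: Σ corner-gray over 9 cells = 5341  → 76.7060
row 10: Σ corner-gray over 9 cells = 4715  → 67.7156
row 11: Σ corner-gray over 9 cells = 5342  → 76.7204
row 12: Σ corner-gray over 9 cells = 4765  → 68.4337
row 13: Σ corner-gray over 9 cells = 4161  → 59.7592
Σ rows: total corner-gray = 64990  → 933.3692 mm³

933.369


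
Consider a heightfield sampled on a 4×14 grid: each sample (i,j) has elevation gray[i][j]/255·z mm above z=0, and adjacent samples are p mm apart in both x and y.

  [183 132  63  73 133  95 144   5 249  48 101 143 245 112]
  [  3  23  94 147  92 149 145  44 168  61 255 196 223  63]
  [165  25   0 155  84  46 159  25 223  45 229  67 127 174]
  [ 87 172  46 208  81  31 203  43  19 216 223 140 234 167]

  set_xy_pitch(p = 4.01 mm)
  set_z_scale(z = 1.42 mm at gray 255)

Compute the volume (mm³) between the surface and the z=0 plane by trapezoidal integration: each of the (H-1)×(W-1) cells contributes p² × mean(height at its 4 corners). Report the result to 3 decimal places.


415.955

height_mm = gray/255 × 1.42; cell vol = 4.01² × mean(4 corners)
unit = 4.01² × 1.42 / (4×255) = 0.022386 mm³ per gray-sum
row 0: Σ corner-gray over 13 cells = 6417  → 143.6511
row 1: Σ corner-gray over 13 cells = 5969  → 133.6222
row 2: Σ corner-gray over 13 cells = 6195  → 138.6814
Σ rows: total corner-gray = 18581  → 415.9547 mm³


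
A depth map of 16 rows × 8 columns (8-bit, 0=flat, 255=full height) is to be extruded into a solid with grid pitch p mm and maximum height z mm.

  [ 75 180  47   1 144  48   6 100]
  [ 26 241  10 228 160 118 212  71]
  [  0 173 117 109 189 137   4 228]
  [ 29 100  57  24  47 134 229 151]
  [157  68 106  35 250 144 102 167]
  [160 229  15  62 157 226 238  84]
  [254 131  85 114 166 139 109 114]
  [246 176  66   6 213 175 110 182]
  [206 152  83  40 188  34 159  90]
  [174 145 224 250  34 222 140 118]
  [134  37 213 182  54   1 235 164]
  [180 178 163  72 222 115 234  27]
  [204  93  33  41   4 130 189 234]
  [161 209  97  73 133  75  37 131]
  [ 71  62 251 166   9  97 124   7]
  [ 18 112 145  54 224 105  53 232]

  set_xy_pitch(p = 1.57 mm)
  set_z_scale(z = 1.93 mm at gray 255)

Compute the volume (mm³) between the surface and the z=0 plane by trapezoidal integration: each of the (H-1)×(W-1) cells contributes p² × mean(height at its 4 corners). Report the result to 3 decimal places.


245.544

height_mm = gray/255 × 1.93; cell vol = 1.57² × mean(4 corners)
unit = 1.57² × 1.93 / (4×255) = 0.00466398 mm³ per gray-sum
row 0: Σ corner-gray over 7 cells = 3062  → 14.2811
row 1: Σ corner-gray over 7 cells = 3721  → 17.3547
row 2: Σ corner-gray over 7 cells = 3048  → 14.2158
row 3: Σ corner-gray over 7 cells = 3096  → 14.4397
row 4: Σ corner-gray over 7 cells = 3832  → 17.8724
row 5: Σ corner-gray over 7 cells = 3954  → 18.4414
row 6: Σ corner-gray over 7 cells = 3776  → 17.6112
row 7: Σ corner-gray over 7 cells = 3528  → 16.4545
row 8: Σ corner-gray over 7 cells = 3930  → 18.3294
row 9: Σ corner-gray over 7 cells = 4064  → 18.9544
row 10: Σ corner-gray over 7 cells = 3917  → 18.2688
row 11: Σ corner-gray over 7 cells = 3593  → 16.7577
row 12: Σ corner-gray over 7 cells = 2958  → 13.7960
row 13: Σ corner-gray over 7 cells = 3036  → 14.1598
row 14: Σ corner-gray over 7 cells = 3132  → 14.6076
Σ rows: total corner-gray = 52647  → 245.5444 mm³


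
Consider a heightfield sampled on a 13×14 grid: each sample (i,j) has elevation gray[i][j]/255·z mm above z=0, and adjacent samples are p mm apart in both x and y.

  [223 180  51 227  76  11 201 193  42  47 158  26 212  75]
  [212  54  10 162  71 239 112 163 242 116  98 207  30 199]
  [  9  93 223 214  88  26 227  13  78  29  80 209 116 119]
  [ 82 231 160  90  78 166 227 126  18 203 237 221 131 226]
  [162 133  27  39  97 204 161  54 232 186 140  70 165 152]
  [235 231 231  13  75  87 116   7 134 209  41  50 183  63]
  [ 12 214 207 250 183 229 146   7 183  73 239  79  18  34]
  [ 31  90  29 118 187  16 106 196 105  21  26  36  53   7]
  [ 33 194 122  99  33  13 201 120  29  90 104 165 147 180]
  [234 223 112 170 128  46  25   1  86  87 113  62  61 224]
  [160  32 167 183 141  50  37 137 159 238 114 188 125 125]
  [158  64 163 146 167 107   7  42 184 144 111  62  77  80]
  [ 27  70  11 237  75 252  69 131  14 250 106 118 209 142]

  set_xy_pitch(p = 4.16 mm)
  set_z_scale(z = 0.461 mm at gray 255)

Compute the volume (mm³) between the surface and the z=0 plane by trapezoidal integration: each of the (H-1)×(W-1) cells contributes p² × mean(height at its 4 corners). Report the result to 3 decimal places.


height_mm = gray/255 × 0.461; cell vol = 4.16² × mean(4 corners)
unit = 4.16² × 0.461 / (4×255) = 0.00782145 mm³ per gray-sum
row 0: Σ corner-gray over 13 cells = 6565  → 51.3478
row 1: Σ corner-gray over 13 cells = 6339  → 49.5802
row 2: Σ corner-gray over 13 cells = 7004  → 54.7815
row 3: Σ corner-gray over 13 cells = 7414  → 57.9882
row 4: Σ corner-gray over 13 cells = 6382  → 49.9165
row 5: Σ corner-gray over 13 cells = 6754  → 52.8261
row 6: Σ corner-gray over 13 cells = 5706  → 44.6292
row 7: Σ corner-gray over 13 cells = 4851  → 37.9419
row 8: Σ corner-gray over 13 cells = 5533  → 43.2761
row 9: Σ corner-gray over 13 cells = 6113  → 47.8125
row 10: Σ corner-gray over 13 cells = 6213  → 48.5947
row 11: Σ corner-gray over 13 cells = 6039  → 47.2338
Σ rows: total corner-gray = 74913  → 585.9285 mm³

585.928


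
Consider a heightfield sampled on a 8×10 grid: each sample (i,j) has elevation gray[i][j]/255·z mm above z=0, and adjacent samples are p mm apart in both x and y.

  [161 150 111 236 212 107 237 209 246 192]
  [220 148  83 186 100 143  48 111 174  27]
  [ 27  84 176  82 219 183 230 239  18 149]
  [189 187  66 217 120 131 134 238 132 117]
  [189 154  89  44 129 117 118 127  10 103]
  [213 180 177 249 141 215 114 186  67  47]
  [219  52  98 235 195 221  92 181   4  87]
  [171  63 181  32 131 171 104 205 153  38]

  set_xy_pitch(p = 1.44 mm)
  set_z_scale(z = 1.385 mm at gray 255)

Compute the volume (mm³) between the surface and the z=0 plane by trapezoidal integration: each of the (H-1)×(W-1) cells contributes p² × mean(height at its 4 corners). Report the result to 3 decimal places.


99.696

height_mm = gray/255 × 1.385; cell vol = 1.44² × mean(4 corners)
unit = 1.44² × 1.385 / (4×255) = 0.00281562 mm³ per gray-sum
row 0: Σ corner-gray over 9 cells = 5602  → 15.7731
row 1: Σ corner-gray over 9 cells = 4871  → 13.7149
row 2: Σ corner-gray over 9 cells = 5394  → 15.1875
row 3: Σ corner-gray over 9 cells = 4624  → 13.0194
row 4: Σ corner-gray over 9 cells = 4786  → 13.4756
row 5: Σ corner-gray over 9 cells = 5380  → 15.1481
row 6: Σ corner-gray over 9 cells = 4751  → 13.3770
Σ rows: total corner-gray = 35408  → 99.6956 mm³


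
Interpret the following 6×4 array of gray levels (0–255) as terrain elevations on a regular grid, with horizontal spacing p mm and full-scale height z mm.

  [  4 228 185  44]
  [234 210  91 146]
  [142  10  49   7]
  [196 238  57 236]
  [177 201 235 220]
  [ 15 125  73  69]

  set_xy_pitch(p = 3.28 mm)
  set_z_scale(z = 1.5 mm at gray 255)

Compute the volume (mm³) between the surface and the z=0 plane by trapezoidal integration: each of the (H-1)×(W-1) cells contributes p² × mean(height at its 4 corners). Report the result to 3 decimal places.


height_mm = gray/255 × 1.5; cell vol = 3.28² × mean(4 corners)
unit = 3.28² × 1.5 / (4×255) = 0.0158212 mm³ per gray-sum
row 0: Σ corner-gray over 3 cells = 1856  → 29.3641
row 1: Σ corner-gray over 3 cells = 1249  → 19.7606
row 2: Σ corner-gray over 3 cells = 1289  → 20.3935
row 3: Σ corner-gray over 3 cells = 2291  → 36.2463
row 4: Σ corner-gray over 3 cells = 1749  → 27.6712
Σ rows: total corner-gray = 8434  → 133.4358 mm³

133.436


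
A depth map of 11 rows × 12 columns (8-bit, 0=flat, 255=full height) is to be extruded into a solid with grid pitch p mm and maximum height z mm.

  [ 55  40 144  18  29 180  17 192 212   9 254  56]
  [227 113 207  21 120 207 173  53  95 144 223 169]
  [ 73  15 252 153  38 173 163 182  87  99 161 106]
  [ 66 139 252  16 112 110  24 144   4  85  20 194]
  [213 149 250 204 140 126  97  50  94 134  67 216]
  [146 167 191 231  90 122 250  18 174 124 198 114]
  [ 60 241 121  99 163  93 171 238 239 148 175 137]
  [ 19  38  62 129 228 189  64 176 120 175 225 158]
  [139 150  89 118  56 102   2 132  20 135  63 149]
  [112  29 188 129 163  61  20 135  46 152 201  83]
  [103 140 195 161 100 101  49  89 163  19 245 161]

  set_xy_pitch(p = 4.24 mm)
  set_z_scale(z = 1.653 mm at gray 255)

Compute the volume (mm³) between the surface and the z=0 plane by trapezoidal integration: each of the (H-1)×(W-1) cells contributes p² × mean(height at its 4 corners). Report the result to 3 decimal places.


height_mm = gray/255 × 1.653; cell vol = 4.24² × mean(4 corners)
unit = 4.24² × 1.653 / (4×255) = 0.0291343 mm³ per gray-sum
row 0: Σ corner-gray over 11 cells = 5409  → 157.5874
row 1: Σ corner-gray over 11 cells = 5933  → 172.8537
row 2: Σ corner-gray over 11 cells = 4897  → 142.6706
row 3: Σ corner-gray over 11 cells = 5123  → 149.2550
row 4: Σ corner-gray over 11 cells = 6441  → 187.6539
row 5: Σ corner-gray over 11 cells = 6963  → 202.8620
row 6: Σ corner-gray over 11 cells = 6562  → 191.1792
row 7: Σ corner-gray over 11 cells = 5011  → 145.9919
row 8: Σ corner-gray over 11 cells = 4465  → 130.0846
row 9: Σ corner-gray over 11 cells = 5231  → 152.4015
Σ rows: total corner-gray = 56035  → 1632.5398 mm³

1632.540


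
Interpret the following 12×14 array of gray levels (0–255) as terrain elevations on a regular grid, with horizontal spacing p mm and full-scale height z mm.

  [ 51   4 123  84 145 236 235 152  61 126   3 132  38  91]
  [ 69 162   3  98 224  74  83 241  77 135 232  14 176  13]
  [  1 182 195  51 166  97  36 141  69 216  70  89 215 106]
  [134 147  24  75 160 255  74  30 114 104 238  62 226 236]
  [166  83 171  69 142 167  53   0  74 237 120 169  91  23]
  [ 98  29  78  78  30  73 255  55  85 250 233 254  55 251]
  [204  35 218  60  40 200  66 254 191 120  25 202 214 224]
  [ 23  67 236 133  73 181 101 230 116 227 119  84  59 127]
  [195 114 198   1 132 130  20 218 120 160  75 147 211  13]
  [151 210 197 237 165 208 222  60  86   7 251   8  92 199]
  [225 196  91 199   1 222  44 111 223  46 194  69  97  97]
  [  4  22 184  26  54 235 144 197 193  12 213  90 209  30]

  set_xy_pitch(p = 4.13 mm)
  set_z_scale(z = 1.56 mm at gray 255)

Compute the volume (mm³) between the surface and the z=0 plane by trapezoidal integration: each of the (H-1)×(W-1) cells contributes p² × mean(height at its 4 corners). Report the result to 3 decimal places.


1899.083

height_mm = gray/255 × 1.56; cell vol = 4.13² × mean(4 corners)
unit = 4.13² × 1.56 / (4×255) = 0.026087 mm³ per gray-sum
row 0: Σ corner-gray over 13 cells = 5940  → 154.9569
row 1: Σ corner-gray over 13 cells = 6281  → 163.8526
row 2: Σ corner-gray over 13 cells = 6549  → 170.8439
row 3: Σ corner-gray over 13 cells = 6329  → 165.1048
row 4: Σ corner-gray over 13 cells = 6240  → 162.7830
row 5: Σ corner-gray over 13 cells = 6977  → 182.0092
row 6: Σ corner-gray over 13 cells = 7080  → 184.6961
row 7: Σ corner-gray over 13 cells = 6662  → 173.7918
row 8: Σ corner-gray over 13 cells = 7096  → 185.1135
row 9: Σ corner-gray over 13 cells = 7144  → 186.3657
row 10: Σ corner-gray over 13 cells = 6500  → 169.5657
Σ rows: total corner-gray = 72798  → 1899.0831 mm³


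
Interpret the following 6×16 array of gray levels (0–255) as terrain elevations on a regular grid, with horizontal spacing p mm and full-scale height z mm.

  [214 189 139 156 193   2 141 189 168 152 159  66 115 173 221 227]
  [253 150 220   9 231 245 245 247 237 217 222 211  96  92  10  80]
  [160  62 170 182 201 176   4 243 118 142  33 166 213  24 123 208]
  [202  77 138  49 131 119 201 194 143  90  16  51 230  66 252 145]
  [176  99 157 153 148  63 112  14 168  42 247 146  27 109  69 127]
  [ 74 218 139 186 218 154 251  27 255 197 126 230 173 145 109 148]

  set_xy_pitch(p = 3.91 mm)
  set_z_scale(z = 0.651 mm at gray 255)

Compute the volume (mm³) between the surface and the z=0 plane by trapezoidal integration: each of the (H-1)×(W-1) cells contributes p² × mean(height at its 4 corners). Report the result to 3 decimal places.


height_mm = gray/255 × 0.651; cell vol = 3.91² × mean(4 corners)
unit = 3.91² × 0.651 / (4×255) = 0.00975741 mm³ per gray-sum
row 0: Σ corner-gray over 15 cells = 9764  → 95.2713
row 1: Σ corner-gray over 15 cells = 9279  → 90.5390
row 2: Σ corner-gray over 15 cells = 7943  → 77.5031
row 3: Σ corner-gray over 15 cells = 7272  → 70.9558
row 4: Σ corner-gray over 15 cells = 8489  → 82.8306
Σ rows: total corner-gray = 42747  → 417.0998 mm³

417.100
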